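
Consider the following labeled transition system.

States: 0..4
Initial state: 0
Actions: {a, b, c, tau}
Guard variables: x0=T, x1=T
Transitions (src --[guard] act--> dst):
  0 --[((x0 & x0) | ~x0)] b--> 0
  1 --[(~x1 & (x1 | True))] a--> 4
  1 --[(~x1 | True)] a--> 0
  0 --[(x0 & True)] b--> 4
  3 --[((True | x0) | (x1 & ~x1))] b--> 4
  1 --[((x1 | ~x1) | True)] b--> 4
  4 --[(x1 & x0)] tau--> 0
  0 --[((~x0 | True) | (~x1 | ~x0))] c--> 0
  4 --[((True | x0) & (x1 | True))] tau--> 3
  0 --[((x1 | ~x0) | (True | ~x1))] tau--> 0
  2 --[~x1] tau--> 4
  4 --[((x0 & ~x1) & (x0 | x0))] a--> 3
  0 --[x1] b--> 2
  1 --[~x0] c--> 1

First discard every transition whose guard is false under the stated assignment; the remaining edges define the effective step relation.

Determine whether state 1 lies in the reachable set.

Answer: UNREACHABLE

Working:
10 transition(s) survive guard evaluation.
depth 0: {0}
depth 1: {2,4}  now seen {0,2,4}
depth 2: {3}  now seen {0,2,3,4}
R = {0,2,3,4}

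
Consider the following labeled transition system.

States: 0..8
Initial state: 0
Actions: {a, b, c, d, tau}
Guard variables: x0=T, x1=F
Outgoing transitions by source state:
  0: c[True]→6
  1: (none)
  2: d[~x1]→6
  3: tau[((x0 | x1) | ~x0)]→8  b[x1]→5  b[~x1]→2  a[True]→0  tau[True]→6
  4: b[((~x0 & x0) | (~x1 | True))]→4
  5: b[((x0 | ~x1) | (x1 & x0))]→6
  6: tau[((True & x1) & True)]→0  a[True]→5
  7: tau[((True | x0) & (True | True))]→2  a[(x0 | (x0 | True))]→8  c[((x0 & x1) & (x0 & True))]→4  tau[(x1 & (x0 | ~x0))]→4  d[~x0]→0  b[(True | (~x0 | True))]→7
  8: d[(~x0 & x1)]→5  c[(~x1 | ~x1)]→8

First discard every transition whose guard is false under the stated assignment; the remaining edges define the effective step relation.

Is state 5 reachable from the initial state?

After dropping false guards: 13 live edges.
L0 = {0}
L1 = {6}  now seen {0,6}
L2 = {5}  now seen {0,5,6}
Reach set: {0,5,6}
witness 5: c·a

Answer: REACHABLE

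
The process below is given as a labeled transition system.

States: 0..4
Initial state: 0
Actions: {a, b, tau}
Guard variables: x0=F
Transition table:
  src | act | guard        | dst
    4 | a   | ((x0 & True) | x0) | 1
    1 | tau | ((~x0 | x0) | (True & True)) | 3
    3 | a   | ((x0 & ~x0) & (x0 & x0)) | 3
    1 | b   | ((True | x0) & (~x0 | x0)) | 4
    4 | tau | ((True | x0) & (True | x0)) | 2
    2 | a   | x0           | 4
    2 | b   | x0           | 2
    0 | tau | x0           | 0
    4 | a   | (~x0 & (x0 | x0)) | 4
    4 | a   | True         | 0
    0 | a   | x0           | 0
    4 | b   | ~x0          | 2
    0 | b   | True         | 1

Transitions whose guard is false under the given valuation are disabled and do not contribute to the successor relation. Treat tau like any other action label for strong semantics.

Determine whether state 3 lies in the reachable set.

Guard filter leaves 6 enabled edge(s).
L0 = {0}
L1 = {1}  cumulative {0,1}
L2 = {3,4}  cumulative {0,1,3,4}
L3 = {2}  cumulative {0,1,2,3,4}
Reach set: {0,1,2,3,4}
witness 3: b·tau

Answer: REACHABLE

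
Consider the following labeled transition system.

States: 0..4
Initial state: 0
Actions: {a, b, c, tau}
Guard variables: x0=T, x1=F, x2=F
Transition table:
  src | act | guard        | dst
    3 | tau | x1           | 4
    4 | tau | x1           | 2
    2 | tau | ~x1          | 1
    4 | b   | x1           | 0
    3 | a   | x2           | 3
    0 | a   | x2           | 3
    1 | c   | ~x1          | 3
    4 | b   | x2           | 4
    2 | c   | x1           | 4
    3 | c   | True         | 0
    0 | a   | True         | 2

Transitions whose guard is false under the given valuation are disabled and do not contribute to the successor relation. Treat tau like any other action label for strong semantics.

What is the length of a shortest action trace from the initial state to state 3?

BFS to 3:
  depth 0: {0}
  depth 1: {2}
  depth 2: {1}
  depth 3: {3}
3 enters at depth 3; path a·tau·c

Answer: 3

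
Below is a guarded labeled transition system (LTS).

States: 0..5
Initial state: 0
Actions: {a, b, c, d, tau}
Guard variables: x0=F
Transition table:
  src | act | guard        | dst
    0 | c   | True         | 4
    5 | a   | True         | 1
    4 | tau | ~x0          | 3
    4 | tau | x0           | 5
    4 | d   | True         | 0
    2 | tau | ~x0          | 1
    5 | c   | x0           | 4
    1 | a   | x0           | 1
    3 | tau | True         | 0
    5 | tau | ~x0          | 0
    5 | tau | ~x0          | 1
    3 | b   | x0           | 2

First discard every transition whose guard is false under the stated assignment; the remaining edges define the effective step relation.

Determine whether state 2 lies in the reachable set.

Answer: UNREACHABLE

Analysis:
Guard filter leaves 8 enabled edge(s).
depth 0: {0}
depth 1: {4}  total {0,4}
depth 2: {3}  total {0,3,4}
R = {0,3,4}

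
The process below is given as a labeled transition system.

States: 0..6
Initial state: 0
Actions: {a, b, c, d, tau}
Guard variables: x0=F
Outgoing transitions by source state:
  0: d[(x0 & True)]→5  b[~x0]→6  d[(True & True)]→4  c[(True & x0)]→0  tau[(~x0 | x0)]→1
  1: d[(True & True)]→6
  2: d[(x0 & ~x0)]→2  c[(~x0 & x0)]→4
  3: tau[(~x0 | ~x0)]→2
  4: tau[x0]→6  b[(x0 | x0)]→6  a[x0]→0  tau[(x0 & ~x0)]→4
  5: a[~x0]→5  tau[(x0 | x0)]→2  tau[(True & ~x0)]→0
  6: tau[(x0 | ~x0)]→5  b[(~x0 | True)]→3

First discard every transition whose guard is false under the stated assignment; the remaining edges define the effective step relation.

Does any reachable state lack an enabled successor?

Answer: DEADLOCK at state 2

Analysis:
R = {0,1,2,3,4,5,6}
  0: b→6  d→4  tau→1  [3 out]
  1: d→6  [1 out]
  2: ∅  [no exit]
  3: tau→2  [1 out]
  4: ∅  [no exit]
  5: a→5  tau→0  [2 out]
  6: b→3  tau→5  [2 out]
trace reaching 2: b·b·tau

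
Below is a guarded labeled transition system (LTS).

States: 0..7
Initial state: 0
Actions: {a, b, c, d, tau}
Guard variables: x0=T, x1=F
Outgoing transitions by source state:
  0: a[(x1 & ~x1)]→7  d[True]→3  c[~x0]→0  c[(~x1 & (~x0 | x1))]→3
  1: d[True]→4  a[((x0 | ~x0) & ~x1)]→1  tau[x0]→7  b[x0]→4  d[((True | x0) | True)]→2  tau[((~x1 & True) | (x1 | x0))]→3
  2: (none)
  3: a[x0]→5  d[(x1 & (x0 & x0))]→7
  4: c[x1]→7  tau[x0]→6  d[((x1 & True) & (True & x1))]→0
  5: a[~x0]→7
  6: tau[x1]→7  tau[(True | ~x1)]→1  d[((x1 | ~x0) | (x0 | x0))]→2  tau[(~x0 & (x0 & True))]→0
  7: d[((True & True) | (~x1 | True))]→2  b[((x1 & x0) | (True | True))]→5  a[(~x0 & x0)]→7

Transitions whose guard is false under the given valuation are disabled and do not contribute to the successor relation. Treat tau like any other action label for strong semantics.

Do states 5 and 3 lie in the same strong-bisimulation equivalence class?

Answer: NOT BISIMILAR

Working:
Refine partition for ~:
  π0 = {{0,1,2,3,4,5,6,7}}
  π1 = {{0},{1},{2,5},{3},{4},{6},{7}}
Fixed point at round 2; 7 class(es).
class of 5: {2,5}; class of 3: {3}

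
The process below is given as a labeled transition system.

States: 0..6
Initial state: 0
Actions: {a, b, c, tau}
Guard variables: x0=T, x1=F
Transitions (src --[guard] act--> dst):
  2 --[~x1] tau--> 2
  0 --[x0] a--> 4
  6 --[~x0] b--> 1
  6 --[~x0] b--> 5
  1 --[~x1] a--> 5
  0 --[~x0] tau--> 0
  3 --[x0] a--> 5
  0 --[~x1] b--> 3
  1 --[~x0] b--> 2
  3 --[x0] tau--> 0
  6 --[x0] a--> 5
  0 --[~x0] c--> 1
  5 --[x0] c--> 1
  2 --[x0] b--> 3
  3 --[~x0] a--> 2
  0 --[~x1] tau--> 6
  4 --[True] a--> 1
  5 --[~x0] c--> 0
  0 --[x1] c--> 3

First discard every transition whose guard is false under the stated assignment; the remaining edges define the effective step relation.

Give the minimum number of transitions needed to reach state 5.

Breadth-first toward 5:
  Layer 0: {0}
  Layer 1: {3,4,6}
  Layer 2: {1,5}
5 enters at depth 2; path b·a

Answer: 2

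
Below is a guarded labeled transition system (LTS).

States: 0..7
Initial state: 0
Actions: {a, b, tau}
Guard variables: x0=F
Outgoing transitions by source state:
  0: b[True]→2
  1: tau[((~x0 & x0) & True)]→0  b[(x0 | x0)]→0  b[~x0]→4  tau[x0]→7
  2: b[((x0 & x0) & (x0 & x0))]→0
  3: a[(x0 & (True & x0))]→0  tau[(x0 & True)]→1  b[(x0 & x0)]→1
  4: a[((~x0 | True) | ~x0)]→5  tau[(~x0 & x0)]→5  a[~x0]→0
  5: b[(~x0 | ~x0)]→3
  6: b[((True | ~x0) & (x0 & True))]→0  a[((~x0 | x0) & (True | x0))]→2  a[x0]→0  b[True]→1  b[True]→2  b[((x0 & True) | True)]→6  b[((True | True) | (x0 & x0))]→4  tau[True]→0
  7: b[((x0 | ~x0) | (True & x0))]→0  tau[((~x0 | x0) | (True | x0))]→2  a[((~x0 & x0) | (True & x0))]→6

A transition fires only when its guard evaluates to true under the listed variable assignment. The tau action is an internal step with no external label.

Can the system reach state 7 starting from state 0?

Guard filter leaves 13 enabled edge(s).
Layer 0: {0}
Layer 1: {2}  now seen {0,2}
R = {0,2}

Answer: UNREACHABLE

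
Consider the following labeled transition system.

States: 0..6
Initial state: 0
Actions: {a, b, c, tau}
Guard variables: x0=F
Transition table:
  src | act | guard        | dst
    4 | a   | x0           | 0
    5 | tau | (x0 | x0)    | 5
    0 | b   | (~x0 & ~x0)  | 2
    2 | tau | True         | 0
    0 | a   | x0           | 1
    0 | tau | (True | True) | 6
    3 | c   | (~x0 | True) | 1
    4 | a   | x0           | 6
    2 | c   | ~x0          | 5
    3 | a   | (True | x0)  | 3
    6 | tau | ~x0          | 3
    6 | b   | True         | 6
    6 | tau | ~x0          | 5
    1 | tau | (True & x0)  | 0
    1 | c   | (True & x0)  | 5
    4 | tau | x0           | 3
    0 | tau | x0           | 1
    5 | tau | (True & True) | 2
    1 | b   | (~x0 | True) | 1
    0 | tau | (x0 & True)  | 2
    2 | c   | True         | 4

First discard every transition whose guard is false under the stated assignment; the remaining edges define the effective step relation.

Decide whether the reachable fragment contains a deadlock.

Answer: DEADLOCK at state 4

Working:
R = {0,1,2,3,4,5,6}
  0: b→2  tau→6  [deg 2]
  1: b→1  [deg 1]
  2: c→4  c→5  tau→0  [deg 3]
  3: a→3  c→1  [deg 2]
  4: ∅  [deadlock]
  5: tau→2  [deg 1]
  6: b→6  tau→3  tau→5  [deg 3]
Path to 4: b·c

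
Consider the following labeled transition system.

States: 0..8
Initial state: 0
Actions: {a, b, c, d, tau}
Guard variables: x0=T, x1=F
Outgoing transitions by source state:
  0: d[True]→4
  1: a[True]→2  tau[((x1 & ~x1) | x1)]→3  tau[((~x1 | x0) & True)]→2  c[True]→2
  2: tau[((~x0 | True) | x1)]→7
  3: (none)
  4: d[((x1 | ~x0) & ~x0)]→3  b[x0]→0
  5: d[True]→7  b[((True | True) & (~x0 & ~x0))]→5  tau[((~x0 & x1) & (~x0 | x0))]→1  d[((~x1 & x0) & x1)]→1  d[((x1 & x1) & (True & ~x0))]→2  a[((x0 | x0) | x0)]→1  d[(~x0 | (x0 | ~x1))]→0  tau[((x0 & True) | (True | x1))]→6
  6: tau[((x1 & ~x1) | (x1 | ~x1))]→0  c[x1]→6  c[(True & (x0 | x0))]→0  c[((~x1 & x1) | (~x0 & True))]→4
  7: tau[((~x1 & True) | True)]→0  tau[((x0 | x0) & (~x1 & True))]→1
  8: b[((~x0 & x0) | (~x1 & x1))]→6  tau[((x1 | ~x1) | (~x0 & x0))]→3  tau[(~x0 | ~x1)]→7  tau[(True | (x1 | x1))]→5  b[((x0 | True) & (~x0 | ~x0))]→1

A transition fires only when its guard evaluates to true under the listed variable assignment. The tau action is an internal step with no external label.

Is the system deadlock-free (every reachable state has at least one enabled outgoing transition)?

Reachable = {0,4}
  0: d→4  [1 out]
  4: b→0  [1 out]

Answer: DEADLOCK-FREE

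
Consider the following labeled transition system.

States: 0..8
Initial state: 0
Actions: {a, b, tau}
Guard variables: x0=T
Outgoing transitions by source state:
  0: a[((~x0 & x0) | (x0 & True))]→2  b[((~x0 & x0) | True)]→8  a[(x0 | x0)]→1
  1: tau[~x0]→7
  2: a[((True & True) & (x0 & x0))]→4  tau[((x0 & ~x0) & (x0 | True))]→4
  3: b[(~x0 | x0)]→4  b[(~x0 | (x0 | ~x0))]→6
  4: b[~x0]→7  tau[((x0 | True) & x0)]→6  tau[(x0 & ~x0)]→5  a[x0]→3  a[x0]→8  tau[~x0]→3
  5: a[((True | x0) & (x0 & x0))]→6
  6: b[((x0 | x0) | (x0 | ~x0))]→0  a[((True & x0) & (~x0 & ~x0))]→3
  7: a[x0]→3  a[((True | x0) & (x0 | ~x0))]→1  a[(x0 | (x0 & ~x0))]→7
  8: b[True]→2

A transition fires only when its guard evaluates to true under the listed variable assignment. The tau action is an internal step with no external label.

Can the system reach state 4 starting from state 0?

Answer: REACHABLE

Working:
After dropping false guards: 15 live edges.
Layer 0: {0}
Layer 1: {1,2,8}  now seen {0,1,2,8}
Layer 2: {4}  now seen {0,1,2,4,8}
Layer 3: {3,6}  now seen {0,1,2,3,4,6,8}
Reachable = {0,1,2,3,4,6,8}
trace reaching 4: a·a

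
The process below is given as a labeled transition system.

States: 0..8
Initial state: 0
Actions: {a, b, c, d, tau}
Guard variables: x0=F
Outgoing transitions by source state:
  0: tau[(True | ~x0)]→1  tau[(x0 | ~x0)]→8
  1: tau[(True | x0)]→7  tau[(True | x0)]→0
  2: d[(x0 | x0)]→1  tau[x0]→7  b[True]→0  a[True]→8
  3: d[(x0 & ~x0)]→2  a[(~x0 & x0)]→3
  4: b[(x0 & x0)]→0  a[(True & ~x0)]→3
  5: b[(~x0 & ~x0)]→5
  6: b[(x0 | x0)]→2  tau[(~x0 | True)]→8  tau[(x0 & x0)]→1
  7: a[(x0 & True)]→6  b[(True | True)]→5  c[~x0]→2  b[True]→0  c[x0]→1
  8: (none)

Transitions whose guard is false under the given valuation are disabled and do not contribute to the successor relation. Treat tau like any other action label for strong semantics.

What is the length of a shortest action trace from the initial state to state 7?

Layered search for 7:
  L0 = {0}
  L1 = {1,8}
  L2 = {7}
depth(7)=2, e.g. tau·tau

Answer: 2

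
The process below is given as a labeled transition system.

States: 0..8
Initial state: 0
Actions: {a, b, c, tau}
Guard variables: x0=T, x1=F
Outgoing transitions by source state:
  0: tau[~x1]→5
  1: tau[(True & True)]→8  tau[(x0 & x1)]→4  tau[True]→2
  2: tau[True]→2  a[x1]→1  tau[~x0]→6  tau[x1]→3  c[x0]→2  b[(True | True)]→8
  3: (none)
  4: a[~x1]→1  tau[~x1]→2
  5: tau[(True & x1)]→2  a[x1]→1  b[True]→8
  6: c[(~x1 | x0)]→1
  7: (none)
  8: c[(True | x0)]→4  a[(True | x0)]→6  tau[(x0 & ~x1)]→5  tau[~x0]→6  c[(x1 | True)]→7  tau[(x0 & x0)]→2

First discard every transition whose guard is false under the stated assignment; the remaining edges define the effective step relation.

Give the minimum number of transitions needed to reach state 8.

Answer: 2

Working:
Layered search for 8:
  depth 0: {0}
  depth 1: {5}
  depth 2: {8}
first hit 8 at d=2 via tau·b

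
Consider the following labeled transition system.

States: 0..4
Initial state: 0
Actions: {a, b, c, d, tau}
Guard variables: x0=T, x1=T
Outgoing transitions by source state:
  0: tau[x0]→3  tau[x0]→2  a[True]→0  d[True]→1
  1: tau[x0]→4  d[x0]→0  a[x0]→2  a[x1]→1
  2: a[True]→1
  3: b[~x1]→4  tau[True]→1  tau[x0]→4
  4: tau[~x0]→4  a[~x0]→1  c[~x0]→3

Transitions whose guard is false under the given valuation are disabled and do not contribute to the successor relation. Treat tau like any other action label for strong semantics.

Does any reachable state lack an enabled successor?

Answer: DEADLOCK at state 4

Working:
Reach set: {0,1,2,3,4}
  0: a→0  d→1  tau→2  tau→3  [4 exit(s)]
  1: a→1  a→2  d→0  tau→4  [4 exit(s)]
  2: a→1  [1 exit(s)]
  3: tau→1  tau→4  [2 exit(s)]
  4: ∅  [deadlock]
trace reaching 4: tau·tau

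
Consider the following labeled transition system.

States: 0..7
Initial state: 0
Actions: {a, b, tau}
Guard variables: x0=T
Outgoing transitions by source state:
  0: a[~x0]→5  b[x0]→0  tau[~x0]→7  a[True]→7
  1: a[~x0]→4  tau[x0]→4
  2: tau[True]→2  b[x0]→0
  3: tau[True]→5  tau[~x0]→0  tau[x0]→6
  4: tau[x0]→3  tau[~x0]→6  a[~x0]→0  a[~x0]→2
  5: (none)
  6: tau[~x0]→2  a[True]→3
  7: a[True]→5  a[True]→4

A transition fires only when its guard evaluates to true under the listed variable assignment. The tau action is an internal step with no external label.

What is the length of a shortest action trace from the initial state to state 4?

BFS to 4:
  depth 0: {0}
  depth 1: {7}
  depth 2: {4,5}
depth(4)=2, e.g. a·a

Answer: 2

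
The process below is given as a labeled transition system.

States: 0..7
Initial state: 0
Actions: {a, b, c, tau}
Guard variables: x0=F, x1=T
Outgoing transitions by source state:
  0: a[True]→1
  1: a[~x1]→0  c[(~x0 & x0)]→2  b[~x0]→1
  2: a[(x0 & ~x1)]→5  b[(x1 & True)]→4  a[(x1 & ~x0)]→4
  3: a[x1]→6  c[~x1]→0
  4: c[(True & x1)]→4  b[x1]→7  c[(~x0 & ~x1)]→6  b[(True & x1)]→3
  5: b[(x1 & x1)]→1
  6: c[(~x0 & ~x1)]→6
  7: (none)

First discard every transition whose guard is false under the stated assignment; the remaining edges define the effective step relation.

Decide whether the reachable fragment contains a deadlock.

R = {0,1}
  0: a→1  [deg 1]
  1: b→1  [deg 1]

Answer: DEADLOCK-FREE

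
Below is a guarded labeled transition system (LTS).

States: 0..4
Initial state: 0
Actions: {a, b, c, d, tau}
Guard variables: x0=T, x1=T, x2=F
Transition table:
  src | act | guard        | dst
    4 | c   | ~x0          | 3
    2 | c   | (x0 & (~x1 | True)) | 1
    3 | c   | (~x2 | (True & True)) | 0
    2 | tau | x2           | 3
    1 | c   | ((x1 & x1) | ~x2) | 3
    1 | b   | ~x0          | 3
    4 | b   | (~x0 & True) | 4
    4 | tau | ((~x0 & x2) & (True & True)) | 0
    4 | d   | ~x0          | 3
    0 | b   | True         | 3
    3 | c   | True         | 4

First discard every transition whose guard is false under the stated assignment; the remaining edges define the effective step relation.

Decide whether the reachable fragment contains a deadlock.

Reach set: {0,3,4}
  0: b→3  [1 exit(s)]
  3: c→0  c→4  [2 exit(s)]
  4: ∅  [deadlock]
trace reaching 4: b·c

Answer: DEADLOCK at state 4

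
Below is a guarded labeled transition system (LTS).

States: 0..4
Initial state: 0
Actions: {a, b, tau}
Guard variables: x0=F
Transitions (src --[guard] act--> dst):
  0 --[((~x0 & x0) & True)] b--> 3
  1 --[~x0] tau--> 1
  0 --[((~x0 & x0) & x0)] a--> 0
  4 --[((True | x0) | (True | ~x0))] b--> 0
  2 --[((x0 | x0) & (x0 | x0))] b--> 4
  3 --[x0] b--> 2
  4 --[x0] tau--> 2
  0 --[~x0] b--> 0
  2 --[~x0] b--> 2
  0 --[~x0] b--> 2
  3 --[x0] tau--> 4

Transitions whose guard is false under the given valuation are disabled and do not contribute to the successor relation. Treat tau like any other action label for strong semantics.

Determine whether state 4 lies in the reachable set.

Answer: UNREACHABLE

Working:
5 transition(s) survive guard evaluation.
L0 = {0}
L1 = {2}  total {0,2}
Reachable = {0,2}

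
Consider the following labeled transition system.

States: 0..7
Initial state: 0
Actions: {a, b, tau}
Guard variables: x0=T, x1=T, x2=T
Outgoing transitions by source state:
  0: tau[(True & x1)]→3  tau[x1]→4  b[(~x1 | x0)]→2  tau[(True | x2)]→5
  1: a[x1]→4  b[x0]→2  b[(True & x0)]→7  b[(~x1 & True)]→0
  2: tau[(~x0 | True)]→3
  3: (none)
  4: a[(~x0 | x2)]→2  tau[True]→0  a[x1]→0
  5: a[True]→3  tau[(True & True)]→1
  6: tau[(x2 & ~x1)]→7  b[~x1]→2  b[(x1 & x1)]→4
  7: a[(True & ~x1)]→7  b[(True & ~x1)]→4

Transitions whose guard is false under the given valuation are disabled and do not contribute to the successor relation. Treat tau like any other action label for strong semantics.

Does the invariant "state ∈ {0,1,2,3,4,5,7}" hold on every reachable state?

Allowed set {0,1,2,3,4,5,7}
Reach set: {0,1,2,3,4,5,7}
  0: ✓
  1: ✓
  2: ✓
  3: ✓
  4: ✓
  5: ✓
  7: ✓

Answer: INVARIANT HOLDS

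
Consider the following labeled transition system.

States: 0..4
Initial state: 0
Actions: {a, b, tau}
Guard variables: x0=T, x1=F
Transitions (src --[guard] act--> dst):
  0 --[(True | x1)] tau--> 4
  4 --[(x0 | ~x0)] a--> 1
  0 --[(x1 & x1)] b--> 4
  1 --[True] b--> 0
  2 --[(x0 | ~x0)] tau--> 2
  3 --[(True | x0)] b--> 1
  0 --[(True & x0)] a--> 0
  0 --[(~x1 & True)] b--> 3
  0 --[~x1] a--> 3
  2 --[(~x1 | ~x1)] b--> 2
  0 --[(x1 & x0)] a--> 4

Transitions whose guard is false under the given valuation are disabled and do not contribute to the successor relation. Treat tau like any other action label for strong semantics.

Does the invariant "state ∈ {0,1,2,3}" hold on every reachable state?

Safe = {0,1,2,3}
Reachable = {0,1,3,4}
  0: safe
  1: safe
  3: safe
  4: outside
witness against invariant: tau → 4

Answer: INVARIANT VIOLATED at state 4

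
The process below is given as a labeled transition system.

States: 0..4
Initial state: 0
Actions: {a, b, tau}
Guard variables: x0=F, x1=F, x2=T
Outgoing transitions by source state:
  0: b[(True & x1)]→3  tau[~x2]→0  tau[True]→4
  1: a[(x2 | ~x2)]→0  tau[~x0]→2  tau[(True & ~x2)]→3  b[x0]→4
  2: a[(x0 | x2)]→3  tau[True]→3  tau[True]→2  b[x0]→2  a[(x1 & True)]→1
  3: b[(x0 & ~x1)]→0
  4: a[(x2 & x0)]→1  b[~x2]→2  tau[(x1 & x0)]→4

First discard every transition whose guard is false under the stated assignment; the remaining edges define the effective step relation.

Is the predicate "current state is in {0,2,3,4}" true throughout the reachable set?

Safe = {0,2,3,4}
Reachable = {0,4}
  0: ✓
  4: ✓

Answer: INVARIANT HOLDS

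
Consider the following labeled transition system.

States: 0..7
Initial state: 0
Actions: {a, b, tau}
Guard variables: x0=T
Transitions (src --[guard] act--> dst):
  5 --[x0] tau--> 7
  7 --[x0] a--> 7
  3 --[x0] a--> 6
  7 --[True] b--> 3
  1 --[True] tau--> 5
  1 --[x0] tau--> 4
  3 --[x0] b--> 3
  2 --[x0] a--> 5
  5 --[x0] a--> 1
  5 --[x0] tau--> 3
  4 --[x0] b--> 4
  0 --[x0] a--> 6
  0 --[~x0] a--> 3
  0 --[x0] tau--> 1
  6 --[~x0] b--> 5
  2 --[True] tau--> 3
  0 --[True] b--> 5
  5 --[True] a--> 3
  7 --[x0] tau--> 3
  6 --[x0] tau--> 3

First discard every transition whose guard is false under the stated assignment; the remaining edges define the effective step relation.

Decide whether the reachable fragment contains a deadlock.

Reachable = {0,1,3,4,5,6,7}
  0: a→6  b→5  tau→1  [3 exit(s)]
  1: tau→4  tau→5  [2 exit(s)]
  3: a→6  b→3  [2 exit(s)]
  4: b→4  [1 exit(s)]
  5: a→1  a→3  tau→3  tau→7  [4 exit(s)]
  6: tau→3  [1 exit(s)]
  7: a→7  b→3  tau→3  [3 exit(s)]

Answer: DEADLOCK-FREE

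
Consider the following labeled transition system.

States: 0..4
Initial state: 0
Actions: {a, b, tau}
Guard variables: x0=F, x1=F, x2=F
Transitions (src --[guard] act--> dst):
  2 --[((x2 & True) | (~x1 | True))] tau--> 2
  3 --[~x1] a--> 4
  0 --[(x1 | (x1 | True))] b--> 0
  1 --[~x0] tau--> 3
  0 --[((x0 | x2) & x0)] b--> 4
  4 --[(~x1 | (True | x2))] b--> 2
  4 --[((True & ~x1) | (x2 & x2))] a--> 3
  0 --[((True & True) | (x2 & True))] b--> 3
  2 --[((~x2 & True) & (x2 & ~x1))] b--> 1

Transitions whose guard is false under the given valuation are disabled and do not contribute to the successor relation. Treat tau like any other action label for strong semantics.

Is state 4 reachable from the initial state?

7 transition(s) survive guard evaluation.
Layer 0: {0}
Layer 1: {3}  now seen {0,3}
Layer 2: {4}  now seen {0,3,4}
Layer 3: {2}  now seen {0,2,3,4}
Reachable = {0,2,3,4}
Path to 4: b·a

Answer: REACHABLE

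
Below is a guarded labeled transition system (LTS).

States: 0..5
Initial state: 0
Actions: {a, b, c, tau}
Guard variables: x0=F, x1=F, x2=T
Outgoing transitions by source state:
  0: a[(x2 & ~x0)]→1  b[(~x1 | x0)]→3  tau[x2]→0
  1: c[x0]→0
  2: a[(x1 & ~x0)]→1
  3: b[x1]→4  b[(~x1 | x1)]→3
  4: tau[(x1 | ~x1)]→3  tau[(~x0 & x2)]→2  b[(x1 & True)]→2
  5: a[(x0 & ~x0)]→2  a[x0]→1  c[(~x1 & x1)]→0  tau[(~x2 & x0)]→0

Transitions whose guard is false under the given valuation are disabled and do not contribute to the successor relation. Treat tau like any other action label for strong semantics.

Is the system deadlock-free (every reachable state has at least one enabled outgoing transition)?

Reach set: {0,1,3}
  0: a→1  b→3  tau→0  [3 out]
  1: ∅  [STUCK]
  3: b→3  [1 out]
trace reaching 1: a

Answer: DEADLOCK at state 1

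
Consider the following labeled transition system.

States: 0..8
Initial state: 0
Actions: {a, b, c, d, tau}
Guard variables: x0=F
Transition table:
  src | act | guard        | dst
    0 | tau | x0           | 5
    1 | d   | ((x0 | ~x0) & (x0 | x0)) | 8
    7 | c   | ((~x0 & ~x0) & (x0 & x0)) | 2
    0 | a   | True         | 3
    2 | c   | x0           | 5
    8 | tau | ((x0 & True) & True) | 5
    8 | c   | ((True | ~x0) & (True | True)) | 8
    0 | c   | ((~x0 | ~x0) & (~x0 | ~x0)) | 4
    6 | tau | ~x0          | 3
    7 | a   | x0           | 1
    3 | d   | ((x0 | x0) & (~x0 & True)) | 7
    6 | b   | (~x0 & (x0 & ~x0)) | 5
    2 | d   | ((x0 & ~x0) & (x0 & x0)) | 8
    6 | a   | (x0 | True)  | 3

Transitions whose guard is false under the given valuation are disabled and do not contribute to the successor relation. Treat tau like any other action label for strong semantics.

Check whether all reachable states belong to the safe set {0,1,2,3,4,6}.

Allowed set {0,1,2,3,4,6}
Reach set: {0,3,4}
  0: safe
  3: safe
  4: safe

Answer: INVARIANT HOLDS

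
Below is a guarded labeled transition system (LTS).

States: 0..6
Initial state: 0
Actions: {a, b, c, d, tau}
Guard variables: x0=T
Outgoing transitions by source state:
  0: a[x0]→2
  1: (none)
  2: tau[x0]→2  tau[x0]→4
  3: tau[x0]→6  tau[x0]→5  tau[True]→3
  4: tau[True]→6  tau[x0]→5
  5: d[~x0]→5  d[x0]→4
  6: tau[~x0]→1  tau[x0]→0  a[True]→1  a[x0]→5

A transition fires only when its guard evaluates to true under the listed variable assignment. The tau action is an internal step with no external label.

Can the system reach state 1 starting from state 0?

Answer: REACHABLE

Working:
After dropping false guards: 12 live edges.
depth 0: {0}
depth 1: {2}  now seen {0,2}
depth 2: {4}  now seen {0,2,4}
depth 3: {5,6}  now seen {0,2,4,5,6}
depth 4: {1}  now seen {0,1,2,4,5,6}
Reachable = {0,1,2,4,5,6}
Path to 1: a·tau·tau·a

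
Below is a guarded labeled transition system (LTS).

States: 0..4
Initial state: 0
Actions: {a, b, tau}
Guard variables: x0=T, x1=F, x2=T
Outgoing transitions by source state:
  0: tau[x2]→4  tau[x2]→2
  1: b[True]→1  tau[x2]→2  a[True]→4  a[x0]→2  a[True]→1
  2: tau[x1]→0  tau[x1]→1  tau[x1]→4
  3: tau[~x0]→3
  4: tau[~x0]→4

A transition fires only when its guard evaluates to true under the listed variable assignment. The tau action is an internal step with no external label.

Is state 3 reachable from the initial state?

Answer: UNREACHABLE

Trace:
Guard filter leaves 7 enabled edge(s).
L0 = {0}
L1 = {2,4}  cumulative {0,2,4}
R = {0,2,4}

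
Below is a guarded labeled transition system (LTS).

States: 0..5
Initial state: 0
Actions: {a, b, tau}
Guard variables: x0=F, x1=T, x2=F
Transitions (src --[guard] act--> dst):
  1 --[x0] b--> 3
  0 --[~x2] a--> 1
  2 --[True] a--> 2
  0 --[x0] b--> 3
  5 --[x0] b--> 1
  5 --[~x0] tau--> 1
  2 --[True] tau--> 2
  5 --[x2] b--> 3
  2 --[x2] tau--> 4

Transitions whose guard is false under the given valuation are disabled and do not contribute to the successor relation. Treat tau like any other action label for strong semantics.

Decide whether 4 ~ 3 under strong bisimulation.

Answer: BISIMILAR

Trace:
Bisimulation quotient by refinement:
  π0 = {{0,1,2,3,4,5}}
  π1 = {{0},{1,3,4},{2},{5}}
4 equivalence class(es) (converged in 2)
[4]={1,3,4}  [3]={1,3,4}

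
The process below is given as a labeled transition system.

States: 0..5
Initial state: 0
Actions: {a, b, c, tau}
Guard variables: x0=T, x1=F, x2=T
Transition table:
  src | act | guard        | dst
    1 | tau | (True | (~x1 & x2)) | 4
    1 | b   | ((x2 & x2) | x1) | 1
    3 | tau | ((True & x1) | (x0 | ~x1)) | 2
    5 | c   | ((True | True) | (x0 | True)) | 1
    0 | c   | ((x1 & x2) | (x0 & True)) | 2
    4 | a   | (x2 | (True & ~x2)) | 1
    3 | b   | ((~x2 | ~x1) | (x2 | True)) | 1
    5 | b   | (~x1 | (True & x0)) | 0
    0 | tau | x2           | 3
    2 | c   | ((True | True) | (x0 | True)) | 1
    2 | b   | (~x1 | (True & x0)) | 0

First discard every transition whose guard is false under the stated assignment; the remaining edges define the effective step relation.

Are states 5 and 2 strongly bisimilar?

Answer: BISIMILAR

Trace:
Compute ~ classes (split until stable):
  round 0: {{0,1,2,3,4,5}}
  round 1: {{0},{1,3},{2,5},{4}}
  round 2: {{0},{1},{2,5},{3},{4}}
stable after 3 split(s): 5 block(s)
5∈{2,5}, 2∈{2,5}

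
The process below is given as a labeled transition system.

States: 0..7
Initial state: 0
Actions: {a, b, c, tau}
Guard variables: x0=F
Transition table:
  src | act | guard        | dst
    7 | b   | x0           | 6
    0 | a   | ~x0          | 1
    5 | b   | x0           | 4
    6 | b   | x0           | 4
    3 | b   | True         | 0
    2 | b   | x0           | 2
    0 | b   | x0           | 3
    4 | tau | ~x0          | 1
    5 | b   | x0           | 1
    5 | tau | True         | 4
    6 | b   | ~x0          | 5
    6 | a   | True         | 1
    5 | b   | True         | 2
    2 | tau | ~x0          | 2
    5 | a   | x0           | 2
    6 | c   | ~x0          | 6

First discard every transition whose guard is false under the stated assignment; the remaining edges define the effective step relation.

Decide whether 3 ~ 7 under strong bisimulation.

Refine partition for ~:
  P[0] = {{0,1,2,3,4,5,6,7}}
  P[1] = {{0},{1,7},{2,4},{3},{5},{6}}
  P[2] = {{0},{1,7},{2},{3},{4},{5},{6}}
7 equivalence class(es) (converged in 3)
class of 3: {3}; class of 7: {1,7}

Answer: NOT BISIMILAR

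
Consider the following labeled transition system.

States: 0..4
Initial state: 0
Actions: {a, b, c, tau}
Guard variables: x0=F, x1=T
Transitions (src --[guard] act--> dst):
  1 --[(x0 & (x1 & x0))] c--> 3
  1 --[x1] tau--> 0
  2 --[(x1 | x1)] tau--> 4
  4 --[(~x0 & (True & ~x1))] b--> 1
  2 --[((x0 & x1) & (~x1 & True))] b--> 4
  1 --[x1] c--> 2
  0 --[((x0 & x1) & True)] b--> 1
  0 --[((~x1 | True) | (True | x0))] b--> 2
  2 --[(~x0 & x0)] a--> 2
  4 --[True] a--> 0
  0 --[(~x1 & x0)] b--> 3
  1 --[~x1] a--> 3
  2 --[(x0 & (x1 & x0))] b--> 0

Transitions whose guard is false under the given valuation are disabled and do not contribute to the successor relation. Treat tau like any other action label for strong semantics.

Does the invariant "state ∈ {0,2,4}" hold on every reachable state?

Answer: INVARIANT HOLDS

Trace:
Allowed set {0,2,4}
R = {0,2,4}
  0: safe
  2: safe
  4: safe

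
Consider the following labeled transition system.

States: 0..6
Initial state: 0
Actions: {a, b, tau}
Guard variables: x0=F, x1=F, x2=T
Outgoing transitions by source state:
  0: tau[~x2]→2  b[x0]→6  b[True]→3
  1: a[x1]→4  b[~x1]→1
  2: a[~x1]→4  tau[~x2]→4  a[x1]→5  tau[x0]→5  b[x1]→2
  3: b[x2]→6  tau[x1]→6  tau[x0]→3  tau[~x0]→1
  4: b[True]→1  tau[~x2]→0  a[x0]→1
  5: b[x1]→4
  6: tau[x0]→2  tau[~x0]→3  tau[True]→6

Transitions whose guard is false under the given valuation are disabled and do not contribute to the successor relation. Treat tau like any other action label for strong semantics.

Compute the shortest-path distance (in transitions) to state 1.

Layered search for 1:
  L0 = {0}
  L1 = {3}
  L2 = {1,6}
1 enters at depth 2; path b·tau

Answer: 2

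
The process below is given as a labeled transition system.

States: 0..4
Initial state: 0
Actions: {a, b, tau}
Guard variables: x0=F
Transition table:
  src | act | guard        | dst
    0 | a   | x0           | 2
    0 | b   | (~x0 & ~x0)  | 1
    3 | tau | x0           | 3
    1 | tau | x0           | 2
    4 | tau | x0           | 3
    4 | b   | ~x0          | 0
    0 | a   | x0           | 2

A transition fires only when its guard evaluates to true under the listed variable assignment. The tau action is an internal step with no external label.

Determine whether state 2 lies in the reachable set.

Guard filter leaves 2 enabled edge(s).
depth 0: {0}
depth 1: {1}  cumulative {0,1}
Reach set: {0,1}

Answer: UNREACHABLE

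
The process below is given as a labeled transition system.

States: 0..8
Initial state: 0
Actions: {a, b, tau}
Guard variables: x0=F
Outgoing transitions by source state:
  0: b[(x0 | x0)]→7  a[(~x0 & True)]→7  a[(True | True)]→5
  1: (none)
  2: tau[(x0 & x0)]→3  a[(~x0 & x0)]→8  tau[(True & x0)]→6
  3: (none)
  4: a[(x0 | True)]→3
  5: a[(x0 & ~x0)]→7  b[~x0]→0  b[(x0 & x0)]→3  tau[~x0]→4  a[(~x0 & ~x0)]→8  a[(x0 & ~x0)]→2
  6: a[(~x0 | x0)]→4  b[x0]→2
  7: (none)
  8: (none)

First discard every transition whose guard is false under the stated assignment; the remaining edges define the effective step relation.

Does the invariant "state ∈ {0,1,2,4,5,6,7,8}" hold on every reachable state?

Answer: INVARIANT VIOLATED at state 3

Working:
Allowed set {0,1,2,4,5,6,7,8}
Reachable = {0,3,4,5,7,8}
  0: ok
  3: ✗ unsafe
  4: ok
  5: ok
  7: ok
  8: ok
reach 3 via a·tau·a — violates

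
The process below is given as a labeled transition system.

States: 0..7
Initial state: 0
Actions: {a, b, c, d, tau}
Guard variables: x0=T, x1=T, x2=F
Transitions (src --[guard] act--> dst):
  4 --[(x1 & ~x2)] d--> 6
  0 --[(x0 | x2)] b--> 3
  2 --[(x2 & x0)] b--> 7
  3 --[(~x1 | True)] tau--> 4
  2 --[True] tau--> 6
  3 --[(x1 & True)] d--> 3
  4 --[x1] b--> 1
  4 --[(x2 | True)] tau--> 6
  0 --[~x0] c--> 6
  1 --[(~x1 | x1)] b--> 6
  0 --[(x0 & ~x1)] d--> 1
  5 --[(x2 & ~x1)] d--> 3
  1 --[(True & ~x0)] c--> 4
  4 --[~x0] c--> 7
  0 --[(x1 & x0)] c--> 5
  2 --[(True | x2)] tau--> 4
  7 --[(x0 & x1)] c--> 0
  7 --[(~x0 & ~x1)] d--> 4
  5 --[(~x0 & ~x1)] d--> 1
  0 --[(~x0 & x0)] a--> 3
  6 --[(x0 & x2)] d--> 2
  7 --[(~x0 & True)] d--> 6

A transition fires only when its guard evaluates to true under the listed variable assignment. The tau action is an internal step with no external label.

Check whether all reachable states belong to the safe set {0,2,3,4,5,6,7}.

Answer: INVARIANT VIOLATED at state 1

Working:
Allowed set {0,2,3,4,5,6,7}
Reach set: {0,1,3,4,5,6}
  0: ok
  1: VIOLATES
  3: ok
  4: ok
  5: ok
  6: ok
witness against invariant: b·tau·b → 1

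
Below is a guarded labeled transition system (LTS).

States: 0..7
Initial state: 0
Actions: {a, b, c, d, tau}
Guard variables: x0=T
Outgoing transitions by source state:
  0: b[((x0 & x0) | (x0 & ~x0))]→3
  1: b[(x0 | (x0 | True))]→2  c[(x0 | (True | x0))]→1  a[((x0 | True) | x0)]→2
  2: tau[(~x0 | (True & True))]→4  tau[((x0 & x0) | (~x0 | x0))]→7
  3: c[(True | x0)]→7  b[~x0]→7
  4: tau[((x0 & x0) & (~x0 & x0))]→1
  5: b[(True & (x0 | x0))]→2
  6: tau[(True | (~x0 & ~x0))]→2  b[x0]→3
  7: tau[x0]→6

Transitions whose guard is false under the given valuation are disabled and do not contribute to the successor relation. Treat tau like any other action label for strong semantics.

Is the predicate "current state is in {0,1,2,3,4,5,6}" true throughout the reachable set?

Inv-set: {0,1,2,3,4,5,6}
Reach set: {0,2,3,4,6,7}
  0: ok
  2: ok
  3: ok
  4: ok
  6: ok
  7: ✗ unsafe
reach 7 via b·c — violates

Answer: INVARIANT VIOLATED at state 7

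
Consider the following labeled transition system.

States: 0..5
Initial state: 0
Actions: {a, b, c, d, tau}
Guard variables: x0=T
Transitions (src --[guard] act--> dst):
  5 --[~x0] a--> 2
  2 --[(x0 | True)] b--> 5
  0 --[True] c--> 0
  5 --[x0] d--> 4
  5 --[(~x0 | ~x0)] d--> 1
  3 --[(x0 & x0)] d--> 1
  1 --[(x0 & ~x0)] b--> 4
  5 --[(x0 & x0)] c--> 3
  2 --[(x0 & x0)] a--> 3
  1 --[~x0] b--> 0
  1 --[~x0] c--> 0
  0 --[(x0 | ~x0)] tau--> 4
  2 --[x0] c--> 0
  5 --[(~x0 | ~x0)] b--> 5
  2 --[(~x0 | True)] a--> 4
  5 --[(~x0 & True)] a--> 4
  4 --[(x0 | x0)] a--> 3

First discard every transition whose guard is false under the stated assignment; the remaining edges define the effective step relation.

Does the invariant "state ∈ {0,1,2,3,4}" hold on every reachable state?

Answer: INVARIANT HOLDS

Analysis:
Safe = {0,1,2,3,4}
Reach set: {0,1,3,4}
  0: ok
  1: ok
  3: ok
  4: ok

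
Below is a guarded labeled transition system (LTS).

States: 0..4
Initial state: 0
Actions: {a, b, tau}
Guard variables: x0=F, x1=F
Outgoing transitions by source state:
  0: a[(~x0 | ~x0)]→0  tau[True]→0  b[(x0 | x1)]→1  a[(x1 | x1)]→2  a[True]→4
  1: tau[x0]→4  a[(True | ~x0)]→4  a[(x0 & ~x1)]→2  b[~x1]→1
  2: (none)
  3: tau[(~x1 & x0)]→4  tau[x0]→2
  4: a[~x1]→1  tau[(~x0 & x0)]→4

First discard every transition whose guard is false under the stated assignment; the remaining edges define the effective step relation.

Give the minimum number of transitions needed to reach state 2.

Answer: UNREACHABLE

Working:
Breadth-first toward 2:
  depth 0: {0}
  depth 1: {4}
  depth 2: {1}
2 never appears.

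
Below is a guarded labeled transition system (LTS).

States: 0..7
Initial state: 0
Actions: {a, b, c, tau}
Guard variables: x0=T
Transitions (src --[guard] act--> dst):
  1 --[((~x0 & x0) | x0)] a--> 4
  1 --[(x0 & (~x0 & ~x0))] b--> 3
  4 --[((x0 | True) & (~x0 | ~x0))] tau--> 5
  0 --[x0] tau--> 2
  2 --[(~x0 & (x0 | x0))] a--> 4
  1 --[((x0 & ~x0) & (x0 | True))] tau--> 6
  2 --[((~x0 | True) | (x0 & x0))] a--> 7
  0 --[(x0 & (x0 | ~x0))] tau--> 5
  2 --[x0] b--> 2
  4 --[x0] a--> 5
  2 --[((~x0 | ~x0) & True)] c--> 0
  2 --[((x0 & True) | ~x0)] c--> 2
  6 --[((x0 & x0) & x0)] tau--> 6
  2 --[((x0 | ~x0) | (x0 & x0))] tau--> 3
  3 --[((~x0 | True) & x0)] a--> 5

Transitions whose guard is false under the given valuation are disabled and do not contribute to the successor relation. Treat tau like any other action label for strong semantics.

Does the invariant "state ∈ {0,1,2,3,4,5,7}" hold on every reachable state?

Answer: INVARIANT HOLDS

Working:
Safe = {0,1,2,3,4,5,7}
R = {0,2,3,5,7}
  0: ✓
  2: ✓
  3: ✓
  5: ✓
  7: ✓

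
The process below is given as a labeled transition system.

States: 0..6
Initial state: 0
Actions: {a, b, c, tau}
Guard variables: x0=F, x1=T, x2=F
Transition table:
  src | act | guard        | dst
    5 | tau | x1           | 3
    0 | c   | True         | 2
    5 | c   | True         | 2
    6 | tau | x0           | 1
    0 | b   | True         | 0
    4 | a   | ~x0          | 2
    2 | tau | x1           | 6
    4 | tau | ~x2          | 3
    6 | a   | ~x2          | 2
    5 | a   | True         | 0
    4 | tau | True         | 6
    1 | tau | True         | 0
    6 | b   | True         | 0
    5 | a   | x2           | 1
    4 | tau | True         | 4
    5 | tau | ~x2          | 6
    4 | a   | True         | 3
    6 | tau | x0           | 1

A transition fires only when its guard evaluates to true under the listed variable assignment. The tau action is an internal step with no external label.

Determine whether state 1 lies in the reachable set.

After dropping false guards: 15 live edges.
L0 = {0}
L1 = {2}  total {0,2}
L2 = {6}  total {0,2,6}
Reachable = {0,2,6}

Answer: UNREACHABLE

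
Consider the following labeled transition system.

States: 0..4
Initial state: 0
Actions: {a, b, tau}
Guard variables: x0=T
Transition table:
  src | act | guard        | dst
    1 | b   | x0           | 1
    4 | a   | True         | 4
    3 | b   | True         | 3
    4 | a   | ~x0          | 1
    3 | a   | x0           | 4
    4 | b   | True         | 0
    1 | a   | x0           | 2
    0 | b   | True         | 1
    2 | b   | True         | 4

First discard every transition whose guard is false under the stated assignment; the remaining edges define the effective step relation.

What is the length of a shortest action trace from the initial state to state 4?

Answer: 3

Analysis:
Breadth-first toward 4:
  L0 = {0}
  L1 = {1}
  L2 = {2}
  L3 = {4}
4 enters at depth 3; path b·a·b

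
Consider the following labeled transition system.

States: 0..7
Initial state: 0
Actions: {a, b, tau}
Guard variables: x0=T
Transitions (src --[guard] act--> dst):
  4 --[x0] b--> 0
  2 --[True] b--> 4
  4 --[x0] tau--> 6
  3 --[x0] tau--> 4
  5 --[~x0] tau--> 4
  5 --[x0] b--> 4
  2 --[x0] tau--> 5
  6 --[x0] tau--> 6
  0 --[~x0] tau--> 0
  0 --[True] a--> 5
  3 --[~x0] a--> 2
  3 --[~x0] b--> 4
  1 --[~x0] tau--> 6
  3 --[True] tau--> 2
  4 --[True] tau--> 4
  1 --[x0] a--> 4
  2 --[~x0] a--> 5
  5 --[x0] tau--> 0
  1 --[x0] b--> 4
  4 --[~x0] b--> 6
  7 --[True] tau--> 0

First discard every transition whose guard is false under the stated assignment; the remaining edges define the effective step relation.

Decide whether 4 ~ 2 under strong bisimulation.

Answer: NOT BISIMILAR

Trace:
Compute ~ classes (split until stable):
  round 0: {{0,1,2,3,4,5,6,7}}
  round 1: {{0},{1},{2,4,5},{3,6,7}}
  round 2: {{0},{1},{2},{3},{4},{5},{6},{7}}
stable after 3 split(s): 8 block(s)
class of 4: {4}; class of 2: {2}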